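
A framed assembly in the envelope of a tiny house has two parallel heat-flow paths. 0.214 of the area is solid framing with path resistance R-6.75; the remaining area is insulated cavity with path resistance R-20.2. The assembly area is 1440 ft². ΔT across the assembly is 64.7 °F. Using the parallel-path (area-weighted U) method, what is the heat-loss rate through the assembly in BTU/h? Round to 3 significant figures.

U_eff = 0.786/20.2 + 0.214/6.75 = 0.03891 + 0.0317 = 0.07061
R_eff = 1/U_eff = 14.16 ft²·°F·h/BTU
Q = 1440 × 64.7 / 14.16 = 6579 BTU/h

6580 BTU/h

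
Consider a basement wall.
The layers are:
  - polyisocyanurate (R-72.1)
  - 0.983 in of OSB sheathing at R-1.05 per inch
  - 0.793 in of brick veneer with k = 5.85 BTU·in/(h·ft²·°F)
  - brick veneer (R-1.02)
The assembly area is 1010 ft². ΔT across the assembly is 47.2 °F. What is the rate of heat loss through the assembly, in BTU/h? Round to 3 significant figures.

642 BTU/h

0.983 × 1.05 = 1.032
0.793/5.85 = 0.1356
R_total = 72.1 + 1.032 + 0.1356 + 1.02 = 74.29 ft²·°F·h/BTU
Q = A·ΔT/R = 1010 × 47.2 / 74.29 = 641.7 BTU/h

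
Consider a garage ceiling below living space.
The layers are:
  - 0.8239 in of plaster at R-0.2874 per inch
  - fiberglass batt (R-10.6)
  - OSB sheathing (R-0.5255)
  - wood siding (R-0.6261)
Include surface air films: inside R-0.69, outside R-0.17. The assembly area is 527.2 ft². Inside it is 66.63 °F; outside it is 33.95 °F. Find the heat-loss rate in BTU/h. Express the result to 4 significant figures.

1341 BTU/h

0.8239 × 0.2874 = 0.23679
R_total = 0.69 + 0.23679 + 10.6 + 0.5255 + 0.6261 + 0.17 = 12.848 ft²·°F·h/BTU
Q = A·ΔT/R = 527.2 × (66.63 − 33.95) / 12.848 = 1340.9 BTU/h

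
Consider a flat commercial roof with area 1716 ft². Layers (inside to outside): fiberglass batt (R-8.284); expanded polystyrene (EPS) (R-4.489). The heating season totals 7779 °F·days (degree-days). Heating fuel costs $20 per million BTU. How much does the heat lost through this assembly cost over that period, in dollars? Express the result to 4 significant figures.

R_total = 8.284 + 4.489 = 12.773 ft²·°F·h/BTU
E = A × HDD × 24 / R = 1716 × 7779 × 24 / 12.773 = 25082000 BTU
Cost = 25082000/10⁶ × 20 = $501.64

501.6 dollars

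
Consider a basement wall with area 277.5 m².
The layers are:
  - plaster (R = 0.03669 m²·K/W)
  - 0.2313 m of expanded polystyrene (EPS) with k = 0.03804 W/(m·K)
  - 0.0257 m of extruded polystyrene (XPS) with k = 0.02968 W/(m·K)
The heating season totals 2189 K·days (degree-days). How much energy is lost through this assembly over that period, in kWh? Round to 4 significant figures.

2088 kWh

0.2313/0.03804 = 6.0804
0.0257/0.02968 = 0.8659
R_total = 0.03669 + 6.0804 + 0.8659 = 6.983 m²·K/W
E = A × HDD × 24 / R / 1000 = 277.5 × 2189 × 24 / 6.983 / 1000 = 2087.7 kWh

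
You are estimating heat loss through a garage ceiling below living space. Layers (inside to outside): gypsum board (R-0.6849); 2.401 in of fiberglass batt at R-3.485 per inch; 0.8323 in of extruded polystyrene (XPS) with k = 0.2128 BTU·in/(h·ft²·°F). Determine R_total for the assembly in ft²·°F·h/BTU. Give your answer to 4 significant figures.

12.96 ft²·°F·h/BTU

2.401 × 3.485 = 8.3675
0.8323/0.2128 = 3.9112
R_total = 0.6849 + 8.3675 + 3.9112 = 12.964 ft²·°F·h/BTU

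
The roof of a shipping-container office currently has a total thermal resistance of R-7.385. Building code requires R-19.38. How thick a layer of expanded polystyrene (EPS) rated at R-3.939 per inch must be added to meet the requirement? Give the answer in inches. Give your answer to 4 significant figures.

3.045 in

ΔR = 19.38 − 7.385 = 11.995 ft²·°F·h/BTU
L = ΔR / (R/in) = 11.995/3.939 = 3.0452 in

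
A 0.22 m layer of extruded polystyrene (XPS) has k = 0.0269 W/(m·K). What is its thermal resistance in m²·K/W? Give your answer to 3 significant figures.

8.18 m²·K/W

R = L/k = 0.22/0.0269 = 8.178 m²·K/W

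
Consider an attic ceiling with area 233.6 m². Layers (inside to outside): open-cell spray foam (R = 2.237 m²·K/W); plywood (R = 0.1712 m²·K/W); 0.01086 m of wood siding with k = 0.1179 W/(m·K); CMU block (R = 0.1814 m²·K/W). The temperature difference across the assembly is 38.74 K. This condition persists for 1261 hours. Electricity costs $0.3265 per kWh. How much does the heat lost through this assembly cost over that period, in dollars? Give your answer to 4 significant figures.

0.01086/0.1179 = 0.092112
R_total = 2.237 + 0.1712 + 0.092112 + 0.1814 = 2.6817 m²·K/W
Q = 233.6 × 38.74 / 2.6817 = 3374.6 W
E = 3374.6 W × 1261 h / 1000 = 4255.4 kWh
Cost = 4255.4 × 0.3265 = $1389.4

1389 dollars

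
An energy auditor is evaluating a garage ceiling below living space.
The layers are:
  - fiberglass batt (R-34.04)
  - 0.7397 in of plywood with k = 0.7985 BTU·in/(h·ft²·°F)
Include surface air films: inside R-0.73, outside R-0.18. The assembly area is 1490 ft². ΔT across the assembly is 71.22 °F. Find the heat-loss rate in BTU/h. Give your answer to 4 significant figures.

2958 BTU/h

0.7397/0.7985 = 0.92636
R_total = 0.73 + 34.04 + 0.92636 + 0.18 = 35.876 ft²·°F·h/BTU
Q = A·ΔT/R = 1490 × 71.22 / 35.876 = 2957.9 BTU/h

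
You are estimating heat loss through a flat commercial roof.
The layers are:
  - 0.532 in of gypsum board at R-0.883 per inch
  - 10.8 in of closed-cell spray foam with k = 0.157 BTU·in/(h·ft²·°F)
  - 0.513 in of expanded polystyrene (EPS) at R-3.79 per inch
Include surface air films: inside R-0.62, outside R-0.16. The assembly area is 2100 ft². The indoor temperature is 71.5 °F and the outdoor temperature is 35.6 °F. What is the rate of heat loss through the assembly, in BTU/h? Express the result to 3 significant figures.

1050 BTU/h

0.532 × 0.883 = 0.4698
10.8/0.157 = 68.79
0.513 × 3.79 = 1.944
R_total = 0.62 + 0.4698 + 68.79 + 1.944 + 0.16 = 71.98 ft²·°F·h/BTU
Q = A·ΔT/R = 2100 × (71.5 − 35.6) / 71.98 = 1047 BTU/h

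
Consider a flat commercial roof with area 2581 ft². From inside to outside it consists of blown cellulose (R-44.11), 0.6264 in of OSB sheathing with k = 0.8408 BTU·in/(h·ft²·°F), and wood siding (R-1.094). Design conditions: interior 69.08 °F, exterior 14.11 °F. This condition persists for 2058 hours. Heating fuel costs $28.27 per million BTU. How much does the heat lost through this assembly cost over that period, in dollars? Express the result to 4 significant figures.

0.6264/0.8408 = 0.745
R_total = 44.11 + 0.745 + 1.094 = 45.949 ft²·°F·h/BTU
Q = 2581 × (69.08 − 14.11) / 45.949 = 3087.7 BTU/h
E = 3087.7 × 2058 = 6354500 BTU
Cost = 6354500/10⁶ × 28.27 = $179.64

179.6 dollars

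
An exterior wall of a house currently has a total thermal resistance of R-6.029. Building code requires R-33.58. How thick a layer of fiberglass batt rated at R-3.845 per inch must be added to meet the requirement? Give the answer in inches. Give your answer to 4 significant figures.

7.165 in

ΔR = 33.58 − 6.029 = 27.551 ft²·°F·h/BTU
L = ΔR / (R/in) = 27.551/3.845 = 7.1654 in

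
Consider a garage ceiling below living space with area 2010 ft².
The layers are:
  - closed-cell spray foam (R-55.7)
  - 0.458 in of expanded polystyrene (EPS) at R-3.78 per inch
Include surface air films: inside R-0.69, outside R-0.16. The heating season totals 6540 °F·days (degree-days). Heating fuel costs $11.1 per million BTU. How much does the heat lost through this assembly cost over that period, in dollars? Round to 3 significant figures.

0.458 × 3.78 = 1.731
R_total = 0.69 + 55.7 + 1.731 + 0.16 = 58.28 ft²·°F·h/BTU
E = A × HDD × 24 / R = 2010 × 6540 × 24 / 58.28 = 5413000 BTU
Cost = 5413000/10⁶ × 11.1 = $60.09

60.1 dollars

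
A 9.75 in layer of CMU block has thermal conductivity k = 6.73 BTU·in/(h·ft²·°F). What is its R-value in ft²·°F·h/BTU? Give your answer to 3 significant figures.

R = L/k = 9.75/6.73 = 1.449 ft²·°F·h/BTU

1.45 ft²·°F·h/BTU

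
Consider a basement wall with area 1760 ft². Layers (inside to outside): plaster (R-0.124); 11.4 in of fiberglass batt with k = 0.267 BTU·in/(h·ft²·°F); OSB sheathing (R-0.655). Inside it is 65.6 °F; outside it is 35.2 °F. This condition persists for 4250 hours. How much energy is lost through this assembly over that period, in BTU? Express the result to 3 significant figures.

5230000 BTU

11.4/0.267 = 42.7
R_total = 0.124 + 42.7 + 0.655 = 43.48 ft²·°F·h/BTU
Q = 1760 × (65.6 − 35.2) / 43.48 = 1231 BTU/h
E = 1231 × 4250 = 5230000 BTU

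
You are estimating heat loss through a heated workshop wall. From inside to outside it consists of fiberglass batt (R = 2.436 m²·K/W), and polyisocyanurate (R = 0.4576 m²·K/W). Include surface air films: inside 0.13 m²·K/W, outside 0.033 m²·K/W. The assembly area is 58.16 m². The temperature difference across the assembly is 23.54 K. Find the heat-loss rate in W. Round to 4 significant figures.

R_total = 0.13 + 2.436 + 0.4576 + 0.033 = 3.0566 m²·K/W
Q = A·ΔT/R = 58.16 × 23.54 / 3.0566 = 447.91 W

447.9 W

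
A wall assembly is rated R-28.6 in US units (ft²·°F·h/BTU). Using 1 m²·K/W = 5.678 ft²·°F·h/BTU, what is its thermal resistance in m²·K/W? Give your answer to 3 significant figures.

R_SI = 28.6/5.678 = 5.037

5.04 m²·K/W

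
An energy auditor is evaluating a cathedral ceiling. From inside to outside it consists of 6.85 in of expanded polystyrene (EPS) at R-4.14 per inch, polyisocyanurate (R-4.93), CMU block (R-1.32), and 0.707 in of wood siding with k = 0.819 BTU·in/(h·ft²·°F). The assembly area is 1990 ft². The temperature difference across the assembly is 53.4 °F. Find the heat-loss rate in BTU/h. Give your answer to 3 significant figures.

6.85 × 4.14 = 28.36
0.707/0.819 = 0.8632
R_total = 28.36 + 4.93 + 1.32 + 0.8632 = 35.47 ft²·°F·h/BTU
Q = A·ΔT/R = 1990 × 53.4 / 35.47 = 2996 BTU/h

3000 BTU/h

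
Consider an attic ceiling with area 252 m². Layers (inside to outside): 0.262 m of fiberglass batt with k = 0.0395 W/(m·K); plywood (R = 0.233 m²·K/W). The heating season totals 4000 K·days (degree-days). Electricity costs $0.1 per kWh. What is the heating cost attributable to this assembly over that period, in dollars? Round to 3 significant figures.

352 dollars

0.262/0.0395 = 6.633
R_total = 6.633 + 0.233 = 6.866 m²·K/W
E = A × HDD × 24 / R / 1000 = 252 × 4000 × 24 / 6.866 / 1000 = 3523 kWh
Cost = 3523 × 0.1 = $352.3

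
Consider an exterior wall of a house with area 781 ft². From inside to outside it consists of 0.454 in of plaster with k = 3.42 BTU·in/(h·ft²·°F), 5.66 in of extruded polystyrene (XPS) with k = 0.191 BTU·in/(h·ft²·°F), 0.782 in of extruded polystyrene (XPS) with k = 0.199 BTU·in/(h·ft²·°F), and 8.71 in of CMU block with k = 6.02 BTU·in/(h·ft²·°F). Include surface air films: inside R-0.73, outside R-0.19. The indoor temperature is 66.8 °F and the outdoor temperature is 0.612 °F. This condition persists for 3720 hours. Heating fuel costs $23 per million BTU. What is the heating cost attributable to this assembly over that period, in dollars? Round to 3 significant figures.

0.454/3.42 = 0.1327
5.66/0.191 = 29.63
0.782/0.199 = 3.93
8.71/6.02 = 1.447
R_total = 0.73 + 0.1327 + 29.63 + 3.93 + 1.447 + 0.19 = 36.06 ft²·°F·h/BTU
Q = 781 × (66.8 − 0.612) / 36.06 = 1433 BTU/h
E = 1433 × 3720 = 5332000 BTU
Cost = 5332000/10⁶ × 23 = $122.6

123 dollars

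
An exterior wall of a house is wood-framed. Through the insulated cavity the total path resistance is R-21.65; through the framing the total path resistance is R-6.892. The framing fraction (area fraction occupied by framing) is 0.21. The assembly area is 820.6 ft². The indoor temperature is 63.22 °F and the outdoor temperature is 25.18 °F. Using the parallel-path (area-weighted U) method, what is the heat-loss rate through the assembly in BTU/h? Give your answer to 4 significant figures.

U_eff = 0.79/21.65 + 0.21/6.892 = 0.03649 + 0.03047 = 0.06696
R_eff = 1/U_eff = 14.934 ft²·°F·h/BTU
Q = 820.6 × (63.22 − 25.18) / 14.934 = 2090.2 BTU/h

2090 BTU/h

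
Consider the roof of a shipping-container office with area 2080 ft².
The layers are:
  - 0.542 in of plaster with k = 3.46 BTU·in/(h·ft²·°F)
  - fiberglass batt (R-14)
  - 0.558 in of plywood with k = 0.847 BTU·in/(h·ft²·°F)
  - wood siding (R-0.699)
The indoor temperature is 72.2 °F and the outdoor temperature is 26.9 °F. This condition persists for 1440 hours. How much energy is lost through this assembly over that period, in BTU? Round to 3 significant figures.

8750000 BTU

0.542/3.46 = 0.1566
0.558/0.847 = 0.6588
R_total = 0.1566 + 14 + 0.6588 + 0.699 = 15.51 ft²·°F·h/BTU
Q = 2080 × (72.2 − 26.9) / 15.51 = 6073 BTU/h
E = 6073 × 1440 = 8746000 BTU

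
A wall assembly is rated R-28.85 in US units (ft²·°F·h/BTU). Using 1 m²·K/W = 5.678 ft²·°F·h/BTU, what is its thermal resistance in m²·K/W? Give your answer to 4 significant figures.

R_SI = 28.85/5.678 = 5.081

5.081 m²·K/W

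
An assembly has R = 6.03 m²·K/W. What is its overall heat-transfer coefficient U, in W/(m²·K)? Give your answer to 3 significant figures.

U = 1/R = 1/6.03 = 0.1658

0.166 W/(m²·K)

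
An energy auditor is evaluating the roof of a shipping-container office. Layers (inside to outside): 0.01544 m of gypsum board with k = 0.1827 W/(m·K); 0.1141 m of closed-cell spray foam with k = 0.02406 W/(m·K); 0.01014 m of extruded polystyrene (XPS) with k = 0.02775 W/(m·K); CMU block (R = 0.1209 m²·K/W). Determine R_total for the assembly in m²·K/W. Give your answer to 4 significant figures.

5.313 m²·K/W

0.01544/0.1827 = 0.08451
0.1141/0.02406 = 4.7423
0.01014/0.02775 = 0.36541
R_total = 0.08451 + 4.7423 + 0.36541 + 0.1209 = 5.3131 m²·K/W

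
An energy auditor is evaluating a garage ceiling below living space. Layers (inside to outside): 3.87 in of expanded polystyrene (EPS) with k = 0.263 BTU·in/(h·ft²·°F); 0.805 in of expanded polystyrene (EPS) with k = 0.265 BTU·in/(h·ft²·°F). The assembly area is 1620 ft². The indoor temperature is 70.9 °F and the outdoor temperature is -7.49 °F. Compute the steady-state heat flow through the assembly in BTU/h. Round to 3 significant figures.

7150 BTU/h

3.87/0.263 = 14.71
0.805/0.265 = 3.038
R_total = 14.71 + 3.038 = 17.75 ft²·°F·h/BTU
Q = A·ΔT/R = 1620 × (70.9 − (-7.49)) / 17.75 = 7153 BTU/h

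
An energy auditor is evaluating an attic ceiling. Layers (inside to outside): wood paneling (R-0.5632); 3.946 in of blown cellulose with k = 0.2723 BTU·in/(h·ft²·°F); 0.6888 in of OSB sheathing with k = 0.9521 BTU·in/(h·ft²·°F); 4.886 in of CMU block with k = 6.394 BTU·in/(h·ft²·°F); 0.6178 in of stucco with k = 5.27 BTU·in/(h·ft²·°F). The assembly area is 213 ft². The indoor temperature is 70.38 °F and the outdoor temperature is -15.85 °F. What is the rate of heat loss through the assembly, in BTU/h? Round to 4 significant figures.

3.946/0.2723 = 14.491
0.6888/0.9521 = 0.72345
4.886/6.394 = 0.76415
0.6178/5.27 = 0.11723
R_total = 0.5632 + 14.491 + 0.72345 + 0.76415 + 0.11723 = 16.659 ft²·°F·h/BTU
Q = A·ΔT/R = 213 × (70.38 − (-15.85)) / 16.659 = 1102.5 BTU/h

1102 BTU/h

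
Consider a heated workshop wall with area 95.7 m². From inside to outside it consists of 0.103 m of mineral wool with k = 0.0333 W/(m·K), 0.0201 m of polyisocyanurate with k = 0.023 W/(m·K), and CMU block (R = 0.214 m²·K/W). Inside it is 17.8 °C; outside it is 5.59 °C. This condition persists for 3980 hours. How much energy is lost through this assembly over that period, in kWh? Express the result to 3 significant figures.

1110 kWh

0.103/0.0333 = 3.093
0.0201/0.023 = 0.8739
R_total = 3.093 + 0.8739 + 0.214 = 4.181 m²·K/W
Q = 95.7 × (17.8 − 5.59) / 4.181 = 279.5 W
E = 279.5 W × 3980 h / 1000 = 1112 kWh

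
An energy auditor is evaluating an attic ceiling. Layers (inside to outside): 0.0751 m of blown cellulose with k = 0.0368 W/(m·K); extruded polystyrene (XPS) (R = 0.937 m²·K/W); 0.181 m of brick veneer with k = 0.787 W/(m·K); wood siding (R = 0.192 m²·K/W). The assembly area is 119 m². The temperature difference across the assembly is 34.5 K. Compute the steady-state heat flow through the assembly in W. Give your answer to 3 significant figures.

1210 W

0.0751/0.0368 = 2.041
0.181/0.787 = 0.23
R_total = 2.041 + 0.937 + 0.23 + 0.192 = 3.4 m²·K/W
Q = A·ΔT/R = 119 × 34.5 / 3.4 = 1208 W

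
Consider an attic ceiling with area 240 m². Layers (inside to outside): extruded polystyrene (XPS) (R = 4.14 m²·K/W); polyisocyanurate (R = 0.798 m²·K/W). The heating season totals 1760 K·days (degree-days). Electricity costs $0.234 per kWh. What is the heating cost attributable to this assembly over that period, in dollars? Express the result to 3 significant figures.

480 dollars

R_total = 4.14 + 0.798 = 4.938 m²·K/W
E = A × HDD × 24 / R / 1000 = 240 × 1760 × 24 / 4.938 / 1000 = 2053 kWh
Cost = 2053 × 0.234 = $480.4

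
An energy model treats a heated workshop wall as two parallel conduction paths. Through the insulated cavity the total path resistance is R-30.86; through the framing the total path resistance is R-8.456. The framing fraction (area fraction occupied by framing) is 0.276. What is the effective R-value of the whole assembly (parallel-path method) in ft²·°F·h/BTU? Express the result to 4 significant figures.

17.83 ft²·°F·h/BTU

U_eff = 0.724/30.86 + 0.276/8.456 = 0.023461 + 0.03264 = 0.0561
R_eff = 1/U_eff = 17.825 ft²·°F·h/BTU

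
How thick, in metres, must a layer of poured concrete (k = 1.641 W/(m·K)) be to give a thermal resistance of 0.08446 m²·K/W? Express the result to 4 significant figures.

0.1386 m

L = R·k = 0.08446 × 1.641 = 0.1386 m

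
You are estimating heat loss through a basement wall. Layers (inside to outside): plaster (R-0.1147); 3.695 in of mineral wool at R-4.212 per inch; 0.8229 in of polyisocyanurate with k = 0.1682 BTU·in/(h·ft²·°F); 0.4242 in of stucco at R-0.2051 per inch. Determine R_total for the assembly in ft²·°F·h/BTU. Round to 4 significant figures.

20.66 ft²·°F·h/BTU

3.695 × 4.212 = 15.563
0.8229/0.1682 = 4.8924
0.4242 × 0.2051 = 0.087003
R_total = 0.1147 + 15.563 + 4.8924 + 0.087003 = 20.657 ft²·°F·h/BTU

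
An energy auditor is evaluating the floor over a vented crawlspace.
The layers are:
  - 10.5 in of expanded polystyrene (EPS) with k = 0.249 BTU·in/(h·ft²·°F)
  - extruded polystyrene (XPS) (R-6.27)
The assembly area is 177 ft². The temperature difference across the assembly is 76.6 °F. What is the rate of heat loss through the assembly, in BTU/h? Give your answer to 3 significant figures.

280 BTU/h

10.5/0.249 = 42.17
R_total = 42.17 + 6.27 = 48.44 ft²·°F·h/BTU
Q = A·ΔT/R = 177 × 76.6 / 48.44 = 279.9 BTU/h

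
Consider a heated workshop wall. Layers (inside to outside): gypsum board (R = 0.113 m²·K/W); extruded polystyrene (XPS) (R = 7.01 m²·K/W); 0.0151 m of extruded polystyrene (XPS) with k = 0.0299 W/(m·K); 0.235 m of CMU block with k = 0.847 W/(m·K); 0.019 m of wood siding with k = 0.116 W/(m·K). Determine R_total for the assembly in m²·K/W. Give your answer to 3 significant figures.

8.07 m²·K/W

0.0151/0.0299 = 0.505
0.235/0.847 = 0.2774
0.019/0.116 = 0.1638
R_total = 0.113 + 7.01 + 0.505 + 0.2774 + 0.1638 = 8.069 m²·K/W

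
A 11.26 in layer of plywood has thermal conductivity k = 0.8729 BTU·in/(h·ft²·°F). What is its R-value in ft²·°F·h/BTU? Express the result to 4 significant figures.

12.90 ft²·°F·h/BTU

R = L/k = 11.26/0.8729 = 12.9 ft²·°F·h/BTU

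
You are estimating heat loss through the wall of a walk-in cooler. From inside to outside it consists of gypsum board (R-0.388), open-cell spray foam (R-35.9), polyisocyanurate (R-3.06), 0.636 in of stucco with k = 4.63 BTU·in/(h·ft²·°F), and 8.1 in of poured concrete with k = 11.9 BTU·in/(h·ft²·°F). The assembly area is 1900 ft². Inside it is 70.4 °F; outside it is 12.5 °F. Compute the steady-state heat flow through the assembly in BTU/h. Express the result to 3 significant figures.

0.636/4.63 = 0.1374
8.1/11.9 = 0.6807
R_total = 0.388 + 35.9 + 3.06 + 0.1374 + 0.6807 = 40.17 ft²·°F·h/BTU
Q = A·ΔT/R = 1900 × (70.4 − 12.5) / 40.17 = 2739 BTU/h

2740 BTU/h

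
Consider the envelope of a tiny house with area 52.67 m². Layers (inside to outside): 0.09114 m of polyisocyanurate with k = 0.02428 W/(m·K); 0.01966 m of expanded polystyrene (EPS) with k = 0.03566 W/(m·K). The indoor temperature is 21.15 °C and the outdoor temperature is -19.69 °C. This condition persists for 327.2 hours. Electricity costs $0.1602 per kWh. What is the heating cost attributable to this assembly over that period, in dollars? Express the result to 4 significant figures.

0.09114/0.02428 = 3.7537
0.01966/0.03566 = 0.55132
R_total = 3.7537 + 0.55132 = 4.305 m²·K/W
Q = 52.67 × (21.15 − (-19.69)) / 4.305 = 499.66 W
E = 499.66 W × 327.2 h / 1000 = 163.49 kWh
Cost = 163.49 × 0.1602 = $26.191

26.19 dollars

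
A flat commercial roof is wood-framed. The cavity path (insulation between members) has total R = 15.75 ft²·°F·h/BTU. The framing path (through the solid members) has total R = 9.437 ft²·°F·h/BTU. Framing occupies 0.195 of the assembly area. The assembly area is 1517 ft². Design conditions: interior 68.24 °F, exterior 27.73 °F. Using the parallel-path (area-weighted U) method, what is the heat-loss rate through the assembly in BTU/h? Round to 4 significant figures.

4411 BTU/h

U_eff = 0.805/15.75 + 0.195/9.437 = 0.051111 + 0.020663 = 0.071774
R_eff = 1/U_eff = 13.933 ft²·°F·h/BTU
Q = 1517 × (68.24 − 27.73) / 13.933 = 4410.8 BTU/h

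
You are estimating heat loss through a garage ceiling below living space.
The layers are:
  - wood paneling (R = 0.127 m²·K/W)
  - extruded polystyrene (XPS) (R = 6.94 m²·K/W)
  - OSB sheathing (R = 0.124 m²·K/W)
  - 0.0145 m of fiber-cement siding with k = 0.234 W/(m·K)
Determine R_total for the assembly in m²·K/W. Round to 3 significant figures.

0.0145/0.234 = 0.06197
R_total = 0.127 + 6.94 + 0.124 + 0.06197 = 7.253 m²·K/W

7.25 m²·K/W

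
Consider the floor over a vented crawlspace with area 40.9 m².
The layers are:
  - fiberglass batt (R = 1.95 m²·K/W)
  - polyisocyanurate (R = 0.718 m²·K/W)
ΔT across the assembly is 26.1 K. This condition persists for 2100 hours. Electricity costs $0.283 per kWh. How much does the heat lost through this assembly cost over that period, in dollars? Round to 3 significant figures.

R_total = 1.95 + 0.718 = 2.668 m²·K/W
Q = 40.9 × 26.1 / 2.668 = 400.1 W
E = 400.1 W × 2100 h / 1000 = 840.2 kWh
Cost = 840.2 × 0.283 = $237.8

238 dollars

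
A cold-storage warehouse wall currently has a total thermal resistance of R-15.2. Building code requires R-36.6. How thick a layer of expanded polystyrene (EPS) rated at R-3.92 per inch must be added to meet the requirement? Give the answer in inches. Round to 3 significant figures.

ΔR = 36.6 − 15.2 = 21.4 ft²·°F·h/BTU
L = ΔR / (R/in) = 21.4/3.92 = 5.459 in

5.46 in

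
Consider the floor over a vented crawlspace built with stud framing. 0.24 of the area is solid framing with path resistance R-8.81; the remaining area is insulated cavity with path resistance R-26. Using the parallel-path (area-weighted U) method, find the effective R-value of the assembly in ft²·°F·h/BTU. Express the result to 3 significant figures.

17.7 ft²·°F·h/BTU

U_eff = 0.76/26 + 0.24/8.81 = 0.02923 + 0.02724 = 0.05647
R_eff = 1/U_eff = 17.71 ft²·°F·h/BTU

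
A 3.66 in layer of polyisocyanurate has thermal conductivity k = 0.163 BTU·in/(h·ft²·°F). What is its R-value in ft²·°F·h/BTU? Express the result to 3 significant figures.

22.5 ft²·°F·h/BTU

R = L/k = 3.66/0.163 = 22.45 ft²·°F·h/BTU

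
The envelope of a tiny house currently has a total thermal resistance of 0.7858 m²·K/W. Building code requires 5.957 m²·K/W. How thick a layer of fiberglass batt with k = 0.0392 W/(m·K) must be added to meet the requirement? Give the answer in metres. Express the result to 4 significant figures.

0.2027 m

ΔR = 5.957 − 0.7858 = 5.1712 m²·K/W
L = ΔR × k = 5.1712 × 0.0392 = 0.20271 m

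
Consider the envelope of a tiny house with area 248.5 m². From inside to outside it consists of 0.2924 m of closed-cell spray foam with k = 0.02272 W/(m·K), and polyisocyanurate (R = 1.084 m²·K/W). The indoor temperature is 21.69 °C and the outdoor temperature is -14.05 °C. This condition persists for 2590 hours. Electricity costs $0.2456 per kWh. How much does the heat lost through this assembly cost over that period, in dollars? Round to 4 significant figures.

0.2924/0.02272 = 12.87
R_total = 12.87 + 1.084 = 13.954 m²·K/W
Q = 248.5 × (21.69 − (-14.05)) / 13.954 = 636.49 W
E = 636.49 W × 2590 h / 1000 = 1648.5 kWh
Cost = 1648.5 × 0.2456 = $404.87

404.9 dollars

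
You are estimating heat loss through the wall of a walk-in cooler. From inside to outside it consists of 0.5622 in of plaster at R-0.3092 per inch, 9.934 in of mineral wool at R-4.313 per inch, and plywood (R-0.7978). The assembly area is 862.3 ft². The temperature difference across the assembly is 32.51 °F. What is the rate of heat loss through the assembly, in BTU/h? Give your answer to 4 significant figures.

0.5622 × 0.3092 = 0.17383
9.934 × 4.313 = 42.845
R_total = 0.17383 + 42.845 + 0.7978 = 43.817 ft²·°F·h/BTU
Q = A·ΔT/R = 862.3 × 32.51 / 43.817 = 639.78 BTU/h

639.8 BTU/h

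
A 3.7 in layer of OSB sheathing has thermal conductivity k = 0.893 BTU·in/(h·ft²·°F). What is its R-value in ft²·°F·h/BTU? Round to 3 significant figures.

R = L/k = 3.7/0.893 = 4.143 ft²·°F·h/BTU

4.14 ft²·°F·h/BTU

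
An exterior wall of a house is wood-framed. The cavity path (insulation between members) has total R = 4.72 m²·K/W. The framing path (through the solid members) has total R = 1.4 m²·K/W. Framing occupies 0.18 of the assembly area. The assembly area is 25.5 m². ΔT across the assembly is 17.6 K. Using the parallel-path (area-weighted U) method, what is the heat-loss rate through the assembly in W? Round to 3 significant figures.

136 W

U_eff = 0.82/4.72 + 0.18/1.4 = 0.1737 + 0.1286 = 0.3023
R_eff = 1/U_eff = 3.308 m²·K/W
Q = 25.5 × 17.6 / 3.308 = 135.7 W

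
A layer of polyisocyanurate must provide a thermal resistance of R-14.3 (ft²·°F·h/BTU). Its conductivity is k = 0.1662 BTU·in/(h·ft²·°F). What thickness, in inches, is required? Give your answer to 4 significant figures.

L = R × k = 14.3 × 0.1662 = 2.3767 in

2.377 in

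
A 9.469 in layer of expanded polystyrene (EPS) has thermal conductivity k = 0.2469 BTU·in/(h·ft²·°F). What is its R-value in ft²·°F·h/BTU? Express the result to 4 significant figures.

38.35 ft²·°F·h/BTU

R = L/k = 9.469/0.2469 = 38.352 ft²·°F·h/BTU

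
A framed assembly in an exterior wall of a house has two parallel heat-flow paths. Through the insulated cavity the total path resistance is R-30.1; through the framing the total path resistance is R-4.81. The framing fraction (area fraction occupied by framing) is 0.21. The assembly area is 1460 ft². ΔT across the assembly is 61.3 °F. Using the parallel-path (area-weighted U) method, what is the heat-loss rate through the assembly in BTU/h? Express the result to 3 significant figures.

U_eff = 0.79/30.1 + 0.21/4.81 = 0.02625 + 0.04366 = 0.0699
R_eff = 1/U_eff = 14.31 ft²·°F·h/BTU
Q = 1460 × 61.3 / 14.31 = 6256 BTU/h

6260 BTU/h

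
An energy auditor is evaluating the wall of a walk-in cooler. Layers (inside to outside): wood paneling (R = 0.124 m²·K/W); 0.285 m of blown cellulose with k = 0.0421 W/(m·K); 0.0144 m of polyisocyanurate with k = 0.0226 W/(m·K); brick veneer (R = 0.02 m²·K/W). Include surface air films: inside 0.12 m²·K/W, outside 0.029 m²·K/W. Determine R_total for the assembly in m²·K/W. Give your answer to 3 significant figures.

0.285/0.0421 = 6.77
0.0144/0.0226 = 0.6372
R_total = 0.12 + 0.124 + 6.77 + 0.6372 + 0.02 + 0.029 = 7.7 m²·K/W

7.70 m²·K/W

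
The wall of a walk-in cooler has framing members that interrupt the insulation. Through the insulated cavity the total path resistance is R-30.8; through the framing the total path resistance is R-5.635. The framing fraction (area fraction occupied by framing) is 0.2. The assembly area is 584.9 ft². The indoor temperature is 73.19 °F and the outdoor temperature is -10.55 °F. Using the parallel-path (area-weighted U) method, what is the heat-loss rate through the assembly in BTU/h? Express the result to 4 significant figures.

U_eff = 0.8/30.8 + 0.2/5.635 = 0.025974 + 0.035492 = 0.061466
R_eff = 1/U_eff = 16.269 ft²·°F·h/BTU
Q = 584.9 × (73.19 − (-10.55)) / 16.269 = 3010.6 BTU/h

3011 BTU/h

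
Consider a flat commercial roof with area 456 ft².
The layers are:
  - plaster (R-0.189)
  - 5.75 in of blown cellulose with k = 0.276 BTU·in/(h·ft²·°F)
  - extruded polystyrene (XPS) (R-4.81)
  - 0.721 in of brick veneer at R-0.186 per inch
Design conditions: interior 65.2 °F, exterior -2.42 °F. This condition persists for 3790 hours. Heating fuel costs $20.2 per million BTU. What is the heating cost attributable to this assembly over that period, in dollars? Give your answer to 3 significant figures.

5.75/0.276 = 20.83
0.721 × 0.186 = 0.1341
R_total = 0.189 + 20.83 + 4.81 + 0.1341 = 25.97 ft²·°F·h/BTU
Q = 456 × (65.2 − (-2.42)) / 25.97 = 1187 BTU/h
E = 1187 × 3790 = 4501000 BTU
Cost = 4501000/10⁶ × 20.2 = $90.91

90.9 dollars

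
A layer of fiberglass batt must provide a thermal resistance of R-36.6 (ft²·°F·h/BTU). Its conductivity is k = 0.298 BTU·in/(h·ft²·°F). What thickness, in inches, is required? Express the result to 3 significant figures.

L = R × k = 36.6 × 0.298 = 10.91 in

10.9 in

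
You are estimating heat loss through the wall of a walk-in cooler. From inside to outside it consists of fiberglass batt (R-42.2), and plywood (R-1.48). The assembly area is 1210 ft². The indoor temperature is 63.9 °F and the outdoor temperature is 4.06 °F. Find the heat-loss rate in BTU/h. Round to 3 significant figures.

1660 BTU/h

R_total = 42.2 + 1.48 = 43.68 ft²·°F·h/BTU
Q = A·ΔT/R = 1210 × (63.9 − 4.06) / 43.68 = 1658 BTU/h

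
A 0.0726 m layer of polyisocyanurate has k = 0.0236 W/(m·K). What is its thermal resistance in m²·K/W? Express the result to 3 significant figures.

R = L/k = 0.0726/0.0236 = 3.076 m²·K/W

3.08 m²·K/W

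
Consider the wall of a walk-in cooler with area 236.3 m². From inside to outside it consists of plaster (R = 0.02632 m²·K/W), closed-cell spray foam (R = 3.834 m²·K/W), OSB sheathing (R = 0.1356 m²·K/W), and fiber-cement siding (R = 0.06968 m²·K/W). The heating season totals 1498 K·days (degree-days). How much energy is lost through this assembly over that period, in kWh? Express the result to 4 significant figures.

2090 kWh

R_total = 0.02632 + 3.834 + 0.1356 + 0.06968 = 4.0656 m²·K/W
E = A × HDD × 24 / R / 1000 = 236.3 × 1498 × 24 / 4.0656 / 1000 = 2089.6 kWh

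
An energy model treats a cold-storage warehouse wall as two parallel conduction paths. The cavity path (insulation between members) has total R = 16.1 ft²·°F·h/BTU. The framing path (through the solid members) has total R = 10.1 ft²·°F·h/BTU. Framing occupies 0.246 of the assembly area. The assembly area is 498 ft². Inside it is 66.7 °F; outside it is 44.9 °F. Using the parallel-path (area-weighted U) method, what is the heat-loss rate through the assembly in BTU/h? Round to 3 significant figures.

U_eff = 0.754/16.1 + 0.246/10.1 = 0.04683 + 0.02436 = 0.07119
R_eff = 1/U_eff = 14.05 ft²·°F·h/BTU
Q = 498 × (66.7 − 44.9) / 14.05 = 772.9 BTU/h

773 BTU/h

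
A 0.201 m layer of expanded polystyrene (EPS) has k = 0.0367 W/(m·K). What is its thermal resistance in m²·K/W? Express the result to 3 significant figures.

5.48 m²·K/W

R = L/k = 0.201/0.0367 = 5.477 m²·K/W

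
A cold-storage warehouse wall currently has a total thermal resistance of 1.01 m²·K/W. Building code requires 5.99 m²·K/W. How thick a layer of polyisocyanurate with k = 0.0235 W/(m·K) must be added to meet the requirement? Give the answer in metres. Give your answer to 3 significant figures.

ΔR = 5.99 − 1.01 = 4.98 m²·K/W
L = ΔR × k = 4.98 × 0.0235 = 0.117 m

0.117 m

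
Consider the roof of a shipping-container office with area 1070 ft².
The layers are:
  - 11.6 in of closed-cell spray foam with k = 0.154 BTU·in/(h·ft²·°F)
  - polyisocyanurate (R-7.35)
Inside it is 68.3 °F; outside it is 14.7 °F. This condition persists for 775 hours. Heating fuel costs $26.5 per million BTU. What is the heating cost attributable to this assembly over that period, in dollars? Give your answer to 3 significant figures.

14.2 dollars

11.6/0.154 = 75.32
R_total = 75.32 + 7.35 = 82.67 ft²·°F·h/BTU
Q = 1070 × (68.3 − 14.7) / 82.67 = 693.7 BTU/h
E = 693.7 × 775 = 537600 BTU
Cost = 537600/10⁶ × 26.5 = $14.25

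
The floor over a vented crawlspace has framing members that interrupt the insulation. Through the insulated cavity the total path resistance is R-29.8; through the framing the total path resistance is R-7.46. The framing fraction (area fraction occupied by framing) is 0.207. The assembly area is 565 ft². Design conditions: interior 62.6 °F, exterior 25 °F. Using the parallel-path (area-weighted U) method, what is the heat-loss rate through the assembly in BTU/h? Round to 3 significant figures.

1150 BTU/h

U_eff = 0.793/29.8 + 0.207/7.46 = 0.02661 + 0.02775 = 0.05436
R_eff = 1/U_eff = 18.4 ft²·°F·h/BTU
Q = 565 × (62.6 − 25) / 18.4 = 1155 BTU/h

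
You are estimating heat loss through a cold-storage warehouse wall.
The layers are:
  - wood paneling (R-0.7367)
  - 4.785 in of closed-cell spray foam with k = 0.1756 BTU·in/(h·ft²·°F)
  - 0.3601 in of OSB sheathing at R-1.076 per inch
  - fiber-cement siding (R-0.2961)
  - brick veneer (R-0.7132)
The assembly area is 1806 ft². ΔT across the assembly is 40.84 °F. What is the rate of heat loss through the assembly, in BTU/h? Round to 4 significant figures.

4.785/0.1756 = 27.249
0.3601 × 1.076 = 0.38747
R_total = 0.7367 + 27.249 + 0.38747 + 0.2961 + 0.7132 = 29.383 ft²·°F·h/BTU
Q = A·ΔT/R = 1806 × 40.84 / 29.383 = 2510.2 BTU/h

2510 BTU/h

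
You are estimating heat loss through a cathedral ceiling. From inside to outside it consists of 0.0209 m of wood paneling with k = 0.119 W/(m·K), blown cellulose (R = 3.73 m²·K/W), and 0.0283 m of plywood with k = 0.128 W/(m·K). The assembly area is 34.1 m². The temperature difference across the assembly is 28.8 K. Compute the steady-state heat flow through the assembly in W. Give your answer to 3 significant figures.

0.0209/0.119 = 0.1756
0.0283/0.128 = 0.2211
R_total = 0.1756 + 3.73 + 0.2211 = 4.127 m²·K/W
Q = A·ΔT/R = 34.1 × 28.8 / 4.127 = 238 W

238 W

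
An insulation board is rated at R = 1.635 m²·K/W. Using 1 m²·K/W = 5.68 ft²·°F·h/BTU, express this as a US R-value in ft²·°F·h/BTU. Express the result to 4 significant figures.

9.287 ft²·°F·h/BTU

R_US = 1.635 × 5.68 = 9.2868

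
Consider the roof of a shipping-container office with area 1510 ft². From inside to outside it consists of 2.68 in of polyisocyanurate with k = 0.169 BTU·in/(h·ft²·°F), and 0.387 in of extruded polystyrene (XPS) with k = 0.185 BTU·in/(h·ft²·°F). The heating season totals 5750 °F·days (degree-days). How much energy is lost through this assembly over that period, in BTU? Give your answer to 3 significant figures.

11600000 BTU

2.68/0.169 = 15.86
0.387/0.185 = 2.092
R_total = 15.86 + 2.092 = 17.95 ft²·°F·h/BTU
E = A × HDD × 24 / R = 1510 × 5750 × 24 / 17.95 = 11610000 BTU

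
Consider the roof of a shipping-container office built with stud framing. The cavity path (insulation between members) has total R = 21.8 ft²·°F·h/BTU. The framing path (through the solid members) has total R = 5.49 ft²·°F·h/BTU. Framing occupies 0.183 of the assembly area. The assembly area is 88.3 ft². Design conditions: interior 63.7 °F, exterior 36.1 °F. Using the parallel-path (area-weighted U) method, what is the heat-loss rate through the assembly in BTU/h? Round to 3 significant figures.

173 BTU/h

U_eff = 0.817/21.8 + 0.183/5.49 = 0.03748 + 0.03333 = 0.07081
R_eff = 1/U_eff = 14.12 ft²·°F·h/BTU
Q = 88.3 × (63.7 − 36.1) / 14.12 = 172.6 BTU/h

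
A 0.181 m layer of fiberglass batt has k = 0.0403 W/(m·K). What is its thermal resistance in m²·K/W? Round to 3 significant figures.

4.49 m²·K/W

R = L/k = 0.181/0.0403 = 4.491 m²·K/W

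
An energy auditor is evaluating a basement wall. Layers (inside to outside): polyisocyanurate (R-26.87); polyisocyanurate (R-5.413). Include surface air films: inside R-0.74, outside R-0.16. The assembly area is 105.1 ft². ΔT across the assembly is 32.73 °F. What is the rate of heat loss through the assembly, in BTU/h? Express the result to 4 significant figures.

103.7 BTU/h

R_total = 0.74 + 26.87 + 5.413 + 0.16 = 33.183 ft²·°F·h/BTU
Q = A·ΔT/R = 105.1 × 32.73 / 33.183 = 103.67 BTU/h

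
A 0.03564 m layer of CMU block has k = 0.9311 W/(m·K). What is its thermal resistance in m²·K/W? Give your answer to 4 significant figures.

R = L/k = 0.03564/0.9311 = 0.038277 m²·K/W

0.03828 m²·K/W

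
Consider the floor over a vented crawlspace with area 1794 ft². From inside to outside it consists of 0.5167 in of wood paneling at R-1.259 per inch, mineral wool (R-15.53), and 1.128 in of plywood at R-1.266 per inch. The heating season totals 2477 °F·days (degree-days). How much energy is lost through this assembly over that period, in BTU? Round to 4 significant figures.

0.5167 × 1.259 = 0.65053
1.128 × 1.266 = 1.428
R_total = 0.65053 + 15.53 + 1.428 = 17.609 ft²·°F·h/BTU
E = A × HDD × 24 / R = 1794 × 2477 × 24 / 17.609 = 6056700 BTU

6057000 BTU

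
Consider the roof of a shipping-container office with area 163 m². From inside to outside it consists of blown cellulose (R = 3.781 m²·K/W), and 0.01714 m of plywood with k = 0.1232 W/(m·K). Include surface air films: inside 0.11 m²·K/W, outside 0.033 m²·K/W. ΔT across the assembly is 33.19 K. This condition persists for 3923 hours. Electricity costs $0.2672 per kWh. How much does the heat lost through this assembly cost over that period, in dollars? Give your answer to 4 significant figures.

0.01714/0.1232 = 0.13912
R_total = 0.11 + 3.781 + 0.13912 + 0.033 = 4.0631 m²·K/W
Q = 163 × 33.19 / 4.0631 = 1331.5 W
E = 1331.5 W × 3923 h / 1000 = 5223.4 kWh
Cost = 5223.4 × 0.2672 = $1395.7

1396 dollars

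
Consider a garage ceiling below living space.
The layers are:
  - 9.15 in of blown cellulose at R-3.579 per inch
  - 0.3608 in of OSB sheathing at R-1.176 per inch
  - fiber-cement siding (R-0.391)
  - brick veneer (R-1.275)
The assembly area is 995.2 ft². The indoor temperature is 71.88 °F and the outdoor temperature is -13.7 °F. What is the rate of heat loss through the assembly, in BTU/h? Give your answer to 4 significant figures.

2445 BTU/h

9.15 × 3.579 = 32.748
0.3608 × 1.176 = 0.4243
R_total = 32.748 + 0.4243 + 0.391 + 1.275 = 34.838 ft²·°F·h/BTU
Q = A·ΔT/R = 995.2 × (71.88 − (-13.7)) / 34.838 = 2444.7 BTU/h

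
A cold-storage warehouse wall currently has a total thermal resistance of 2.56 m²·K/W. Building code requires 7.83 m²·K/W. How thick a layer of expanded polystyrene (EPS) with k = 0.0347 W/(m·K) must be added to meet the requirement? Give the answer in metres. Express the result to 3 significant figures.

ΔR = 7.83 − 2.56 = 5.27 m²·K/W
L = ΔR × k = 5.27 × 0.0347 = 0.1829 m

0.183 m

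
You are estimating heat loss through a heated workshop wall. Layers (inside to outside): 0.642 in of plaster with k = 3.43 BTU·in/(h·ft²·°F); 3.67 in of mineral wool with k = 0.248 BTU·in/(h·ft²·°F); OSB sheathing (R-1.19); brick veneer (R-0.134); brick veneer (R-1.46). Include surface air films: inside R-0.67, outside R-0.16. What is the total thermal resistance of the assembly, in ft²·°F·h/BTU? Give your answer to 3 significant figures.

0.642/3.43 = 0.1872
3.67/0.248 = 14.8
R_total = 0.67 + 0.1872 + 14.8 + 1.19 + 0.134 + 1.46 + 0.16 = 18.6 ft²·°F·h/BTU

18.6 ft²·°F·h/BTU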